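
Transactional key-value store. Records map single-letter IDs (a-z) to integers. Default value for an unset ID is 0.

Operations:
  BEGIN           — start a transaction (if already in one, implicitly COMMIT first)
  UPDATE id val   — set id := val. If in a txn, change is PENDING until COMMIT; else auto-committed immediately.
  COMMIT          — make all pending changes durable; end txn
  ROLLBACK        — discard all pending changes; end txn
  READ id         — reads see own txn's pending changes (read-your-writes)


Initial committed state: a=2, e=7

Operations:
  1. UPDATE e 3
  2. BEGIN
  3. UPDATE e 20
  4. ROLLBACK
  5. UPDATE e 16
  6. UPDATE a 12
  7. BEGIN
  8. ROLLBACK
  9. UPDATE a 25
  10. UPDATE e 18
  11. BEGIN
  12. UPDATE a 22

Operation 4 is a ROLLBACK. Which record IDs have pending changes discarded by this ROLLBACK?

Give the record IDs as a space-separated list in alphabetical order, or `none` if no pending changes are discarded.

Answer: e

Derivation:
Initial committed: {a=2, e=7}
Op 1: UPDATE e=3 (auto-commit; committed e=3)
Op 2: BEGIN: in_txn=True, pending={}
Op 3: UPDATE e=20 (pending; pending now {e=20})
Op 4: ROLLBACK: discarded pending ['e']; in_txn=False
Op 5: UPDATE e=16 (auto-commit; committed e=16)
Op 6: UPDATE a=12 (auto-commit; committed a=12)
Op 7: BEGIN: in_txn=True, pending={}
Op 8: ROLLBACK: discarded pending []; in_txn=False
Op 9: UPDATE a=25 (auto-commit; committed a=25)
Op 10: UPDATE e=18 (auto-commit; committed e=18)
Op 11: BEGIN: in_txn=True, pending={}
Op 12: UPDATE a=22 (pending; pending now {a=22})
ROLLBACK at op 4 discards: ['e']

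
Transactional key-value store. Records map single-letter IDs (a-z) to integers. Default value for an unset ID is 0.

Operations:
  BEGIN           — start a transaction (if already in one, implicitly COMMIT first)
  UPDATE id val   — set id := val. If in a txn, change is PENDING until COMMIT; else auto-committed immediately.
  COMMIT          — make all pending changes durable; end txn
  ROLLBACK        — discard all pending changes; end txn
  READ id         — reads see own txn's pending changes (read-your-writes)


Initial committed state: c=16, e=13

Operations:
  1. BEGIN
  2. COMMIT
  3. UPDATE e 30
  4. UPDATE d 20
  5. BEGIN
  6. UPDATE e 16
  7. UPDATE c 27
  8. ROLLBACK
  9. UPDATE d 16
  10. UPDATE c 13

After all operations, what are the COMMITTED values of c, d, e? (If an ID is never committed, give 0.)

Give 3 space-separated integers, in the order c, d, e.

Answer: 13 16 30

Derivation:
Initial committed: {c=16, e=13}
Op 1: BEGIN: in_txn=True, pending={}
Op 2: COMMIT: merged [] into committed; committed now {c=16, e=13}
Op 3: UPDATE e=30 (auto-commit; committed e=30)
Op 4: UPDATE d=20 (auto-commit; committed d=20)
Op 5: BEGIN: in_txn=True, pending={}
Op 6: UPDATE e=16 (pending; pending now {e=16})
Op 7: UPDATE c=27 (pending; pending now {c=27, e=16})
Op 8: ROLLBACK: discarded pending ['c', 'e']; in_txn=False
Op 9: UPDATE d=16 (auto-commit; committed d=16)
Op 10: UPDATE c=13 (auto-commit; committed c=13)
Final committed: {c=13, d=16, e=30}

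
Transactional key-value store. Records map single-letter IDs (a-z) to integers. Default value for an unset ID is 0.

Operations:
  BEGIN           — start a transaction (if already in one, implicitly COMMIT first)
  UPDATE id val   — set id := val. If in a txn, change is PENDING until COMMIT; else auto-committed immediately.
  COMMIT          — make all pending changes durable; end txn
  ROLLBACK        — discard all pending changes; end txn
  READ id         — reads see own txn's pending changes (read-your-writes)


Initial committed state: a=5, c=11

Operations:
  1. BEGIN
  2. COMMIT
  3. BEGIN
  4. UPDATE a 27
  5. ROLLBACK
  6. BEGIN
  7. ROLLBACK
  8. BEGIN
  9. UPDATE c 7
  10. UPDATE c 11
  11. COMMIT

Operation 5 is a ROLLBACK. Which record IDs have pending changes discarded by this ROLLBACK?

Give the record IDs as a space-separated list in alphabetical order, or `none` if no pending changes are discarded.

Answer: a

Derivation:
Initial committed: {a=5, c=11}
Op 1: BEGIN: in_txn=True, pending={}
Op 2: COMMIT: merged [] into committed; committed now {a=5, c=11}
Op 3: BEGIN: in_txn=True, pending={}
Op 4: UPDATE a=27 (pending; pending now {a=27})
Op 5: ROLLBACK: discarded pending ['a']; in_txn=False
Op 6: BEGIN: in_txn=True, pending={}
Op 7: ROLLBACK: discarded pending []; in_txn=False
Op 8: BEGIN: in_txn=True, pending={}
Op 9: UPDATE c=7 (pending; pending now {c=7})
Op 10: UPDATE c=11 (pending; pending now {c=11})
Op 11: COMMIT: merged ['c'] into committed; committed now {a=5, c=11}
ROLLBACK at op 5 discards: ['a']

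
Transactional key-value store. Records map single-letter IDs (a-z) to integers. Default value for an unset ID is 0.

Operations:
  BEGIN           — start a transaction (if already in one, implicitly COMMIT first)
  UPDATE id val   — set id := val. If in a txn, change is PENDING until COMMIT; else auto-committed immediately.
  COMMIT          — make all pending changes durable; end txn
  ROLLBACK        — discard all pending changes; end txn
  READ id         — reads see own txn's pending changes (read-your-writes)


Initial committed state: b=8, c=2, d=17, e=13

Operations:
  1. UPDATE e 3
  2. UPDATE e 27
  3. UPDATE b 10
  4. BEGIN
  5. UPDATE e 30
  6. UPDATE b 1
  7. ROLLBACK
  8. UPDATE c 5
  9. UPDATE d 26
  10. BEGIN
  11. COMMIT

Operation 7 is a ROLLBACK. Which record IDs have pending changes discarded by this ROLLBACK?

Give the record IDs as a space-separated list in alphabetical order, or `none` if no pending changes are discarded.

Initial committed: {b=8, c=2, d=17, e=13}
Op 1: UPDATE e=3 (auto-commit; committed e=3)
Op 2: UPDATE e=27 (auto-commit; committed e=27)
Op 3: UPDATE b=10 (auto-commit; committed b=10)
Op 4: BEGIN: in_txn=True, pending={}
Op 5: UPDATE e=30 (pending; pending now {e=30})
Op 6: UPDATE b=1 (pending; pending now {b=1, e=30})
Op 7: ROLLBACK: discarded pending ['b', 'e']; in_txn=False
Op 8: UPDATE c=5 (auto-commit; committed c=5)
Op 9: UPDATE d=26 (auto-commit; committed d=26)
Op 10: BEGIN: in_txn=True, pending={}
Op 11: COMMIT: merged [] into committed; committed now {b=10, c=5, d=26, e=27}
ROLLBACK at op 7 discards: ['b', 'e']

Answer: b e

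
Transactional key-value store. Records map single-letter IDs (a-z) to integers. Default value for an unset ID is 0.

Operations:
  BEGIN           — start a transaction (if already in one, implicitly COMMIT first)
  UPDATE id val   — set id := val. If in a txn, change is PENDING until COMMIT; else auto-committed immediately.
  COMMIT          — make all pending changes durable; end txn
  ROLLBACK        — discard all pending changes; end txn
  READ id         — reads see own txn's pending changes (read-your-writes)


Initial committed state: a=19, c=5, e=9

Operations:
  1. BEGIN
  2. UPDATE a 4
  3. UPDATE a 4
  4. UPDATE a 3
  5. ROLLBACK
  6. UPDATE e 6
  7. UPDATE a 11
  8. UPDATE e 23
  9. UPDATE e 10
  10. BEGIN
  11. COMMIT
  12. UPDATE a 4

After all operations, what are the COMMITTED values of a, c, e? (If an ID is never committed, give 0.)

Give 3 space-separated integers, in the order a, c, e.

Answer: 4 5 10

Derivation:
Initial committed: {a=19, c=5, e=9}
Op 1: BEGIN: in_txn=True, pending={}
Op 2: UPDATE a=4 (pending; pending now {a=4})
Op 3: UPDATE a=4 (pending; pending now {a=4})
Op 4: UPDATE a=3 (pending; pending now {a=3})
Op 5: ROLLBACK: discarded pending ['a']; in_txn=False
Op 6: UPDATE e=6 (auto-commit; committed e=6)
Op 7: UPDATE a=11 (auto-commit; committed a=11)
Op 8: UPDATE e=23 (auto-commit; committed e=23)
Op 9: UPDATE e=10 (auto-commit; committed e=10)
Op 10: BEGIN: in_txn=True, pending={}
Op 11: COMMIT: merged [] into committed; committed now {a=11, c=5, e=10}
Op 12: UPDATE a=4 (auto-commit; committed a=4)
Final committed: {a=4, c=5, e=10}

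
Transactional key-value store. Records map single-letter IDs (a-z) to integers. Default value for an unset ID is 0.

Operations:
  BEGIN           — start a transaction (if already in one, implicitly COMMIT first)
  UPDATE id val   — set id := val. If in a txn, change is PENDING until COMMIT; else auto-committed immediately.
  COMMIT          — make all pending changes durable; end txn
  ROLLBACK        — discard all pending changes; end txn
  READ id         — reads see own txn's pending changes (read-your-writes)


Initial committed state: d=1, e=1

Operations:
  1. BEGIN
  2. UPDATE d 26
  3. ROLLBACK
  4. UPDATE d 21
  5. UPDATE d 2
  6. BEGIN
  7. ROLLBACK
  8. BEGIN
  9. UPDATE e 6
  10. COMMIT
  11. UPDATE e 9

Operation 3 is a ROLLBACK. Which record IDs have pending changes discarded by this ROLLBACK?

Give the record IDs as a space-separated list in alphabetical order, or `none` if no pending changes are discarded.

Answer: d

Derivation:
Initial committed: {d=1, e=1}
Op 1: BEGIN: in_txn=True, pending={}
Op 2: UPDATE d=26 (pending; pending now {d=26})
Op 3: ROLLBACK: discarded pending ['d']; in_txn=False
Op 4: UPDATE d=21 (auto-commit; committed d=21)
Op 5: UPDATE d=2 (auto-commit; committed d=2)
Op 6: BEGIN: in_txn=True, pending={}
Op 7: ROLLBACK: discarded pending []; in_txn=False
Op 8: BEGIN: in_txn=True, pending={}
Op 9: UPDATE e=6 (pending; pending now {e=6})
Op 10: COMMIT: merged ['e'] into committed; committed now {d=2, e=6}
Op 11: UPDATE e=9 (auto-commit; committed e=9)
ROLLBACK at op 3 discards: ['d']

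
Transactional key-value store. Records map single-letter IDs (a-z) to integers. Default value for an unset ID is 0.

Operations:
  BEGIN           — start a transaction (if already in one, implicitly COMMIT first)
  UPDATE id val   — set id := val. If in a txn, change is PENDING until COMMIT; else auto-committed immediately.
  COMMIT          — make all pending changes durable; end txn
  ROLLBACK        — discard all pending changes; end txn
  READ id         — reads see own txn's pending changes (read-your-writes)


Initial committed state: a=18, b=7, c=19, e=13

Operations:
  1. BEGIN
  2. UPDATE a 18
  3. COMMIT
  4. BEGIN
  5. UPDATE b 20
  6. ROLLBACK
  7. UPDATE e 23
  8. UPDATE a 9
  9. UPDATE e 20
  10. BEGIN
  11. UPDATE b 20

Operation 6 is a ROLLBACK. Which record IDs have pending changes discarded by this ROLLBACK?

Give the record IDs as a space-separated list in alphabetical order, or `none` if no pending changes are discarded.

Answer: b

Derivation:
Initial committed: {a=18, b=7, c=19, e=13}
Op 1: BEGIN: in_txn=True, pending={}
Op 2: UPDATE a=18 (pending; pending now {a=18})
Op 3: COMMIT: merged ['a'] into committed; committed now {a=18, b=7, c=19, e=13}
Op 4: BEGIN: in_txn=True, pending={}
Op 5: UPDATE b=20 (pending; pending now {b=20})
Op 6: ROLLBACK: discarded pending ['b']; in_txn=False
Op 7: UPDATE e=23 (auto-commit; committed e=23)
Op 8: UPDATE a=9 (auto-commit; committed a=9)
Op 9: UPDATE e=20 (auto-commit; committed e=20)
Op 10: BEGIN: in_txn=True, pending={}
Op 11: UPDATE b=20 (pending; pending now {b=20})
ROLLBACK at op 6 discards: ['b']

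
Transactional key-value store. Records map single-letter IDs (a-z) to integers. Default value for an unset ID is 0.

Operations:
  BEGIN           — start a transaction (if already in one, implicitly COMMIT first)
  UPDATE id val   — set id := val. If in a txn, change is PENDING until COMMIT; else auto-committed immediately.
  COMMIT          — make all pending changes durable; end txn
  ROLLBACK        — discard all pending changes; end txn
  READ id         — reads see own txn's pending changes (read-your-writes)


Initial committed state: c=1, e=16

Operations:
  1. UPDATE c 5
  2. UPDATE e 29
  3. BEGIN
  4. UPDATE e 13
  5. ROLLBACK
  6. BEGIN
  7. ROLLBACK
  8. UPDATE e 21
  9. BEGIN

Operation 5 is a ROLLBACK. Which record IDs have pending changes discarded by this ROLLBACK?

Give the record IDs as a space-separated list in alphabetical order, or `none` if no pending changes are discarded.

Answer: e

Derivation:
Initial committed: {c=1, e=16}
Op 1: UPDATE c=5 (auto-commit; committed c=5)
Op 2: UPDATE e=29 (auto-commit; committed e=29)
Op 3: BEGIN: in_txn=True, pending={}
Op 4: UPDATE e=13 (pending; pending now {e=13})
Op 5: ROLLBACK: discarded pending ['e']; in_txn=False
Op 6: BEGIN: in_txn=True, pending={}
Op 7: ROLLBACK: discarded pending []; in_txn=False
Op 8: UPDATE e=21 (auto-commit; committed e=21)
Op 9: BEGIN: in_txn=True, pending={}
ROLLBACK at op 5 discards: ['e']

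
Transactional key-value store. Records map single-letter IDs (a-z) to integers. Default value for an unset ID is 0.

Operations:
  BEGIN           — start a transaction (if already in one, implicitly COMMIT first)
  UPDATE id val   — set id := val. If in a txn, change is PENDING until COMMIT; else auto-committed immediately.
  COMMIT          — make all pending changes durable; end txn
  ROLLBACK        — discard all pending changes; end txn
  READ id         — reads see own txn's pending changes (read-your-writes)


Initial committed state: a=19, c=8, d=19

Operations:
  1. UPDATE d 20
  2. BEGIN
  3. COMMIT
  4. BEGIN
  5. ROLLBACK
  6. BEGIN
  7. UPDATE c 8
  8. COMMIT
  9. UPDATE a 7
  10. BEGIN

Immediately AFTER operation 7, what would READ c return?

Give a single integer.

Answer: 8

Derivation:
Initial committed: {a=19, c=8, d=19}
Op 1: UPDATE d=20 (auto-commit; committed d=20)
Op 2: BEGIN: in_txn=True, pending={}
Op 3: COMMIT: merged [] into committed; committed now {a=19, c=8, d=20}
Op 4: BEGIN: in_txn=True, pending={}
Op 5: ROLLBACK: discarded pending []; in_txn=False
Op 6: BEGIN: in_txn=True, pending={}
Op 7: UPDATE c=8 (pending; pending now {c=8})
After op 7: visible(c) = 8 (pending={c=8}, committed={a=19, c=8, d=20})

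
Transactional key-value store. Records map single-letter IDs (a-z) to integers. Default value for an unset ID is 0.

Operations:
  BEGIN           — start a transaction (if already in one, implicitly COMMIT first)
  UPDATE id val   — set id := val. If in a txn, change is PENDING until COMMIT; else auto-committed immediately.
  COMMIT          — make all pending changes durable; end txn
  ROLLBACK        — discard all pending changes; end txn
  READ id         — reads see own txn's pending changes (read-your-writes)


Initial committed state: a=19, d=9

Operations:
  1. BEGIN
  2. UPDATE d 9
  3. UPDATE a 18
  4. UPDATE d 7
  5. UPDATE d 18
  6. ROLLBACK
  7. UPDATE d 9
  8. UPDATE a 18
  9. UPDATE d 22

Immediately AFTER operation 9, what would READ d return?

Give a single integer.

Answer: 22

Derivation:
Initial committed: {a=19, d=9}
Op 1: BEGIN: in_txn=True, pending={}
Op 2: UPDATE d=9 (pending; pending now {d=9})
Op 3: UPDATE a=18 (pending; pending now {a=18, d=9})
Op 4: UPDATE d=7 (pending; pending now {a=18, d=7})
Op 5: UPDATE d=18 (pending; pending now {a=18, d=18})
Op 6: ROLLBACK: discarded pending ['a', 'd']; in_txn=False
Op 7: UPDATE d=9 (auto-commit; committed d=9)
Op 8: UPDATE a=18 (auto-commit; committed a=18)
Op 9: UPDATE d=22 (auto-commit; committed d=22)
After op 9: visible(d) = 22 (pending={}, committed={a=18, d=22})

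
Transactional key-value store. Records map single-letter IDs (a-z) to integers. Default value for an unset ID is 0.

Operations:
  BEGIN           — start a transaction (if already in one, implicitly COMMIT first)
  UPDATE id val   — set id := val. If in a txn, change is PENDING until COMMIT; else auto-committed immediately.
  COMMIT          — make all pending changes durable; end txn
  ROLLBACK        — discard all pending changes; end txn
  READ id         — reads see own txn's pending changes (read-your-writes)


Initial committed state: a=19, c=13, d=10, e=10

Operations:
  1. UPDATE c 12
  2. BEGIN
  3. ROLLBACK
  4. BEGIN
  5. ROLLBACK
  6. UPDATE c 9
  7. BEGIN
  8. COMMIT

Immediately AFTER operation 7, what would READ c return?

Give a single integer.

Answer: 9

Derivation:
Initial committed: {a=19, c=13, d=10, e=10}
Op 1: UPDATE c=12 (auto-commit; committed c=12)
Op 2: BEGIN: in_txn=True, pending={}
Op 3: ROLLBACK: discarded pending []; in_txn=False
Op 4: BEGIN: in_txn=True, pending={}
Op 5: ROLLBACK: discarded pending []; in_txn=False
Op 6: UPDATE c=9 (auto-commit; committed c=9)
Op 7: BEGIN: in_txn=True, pending={}
After op 7: visible(c) = 9 (pending={}, committed={a=19, c=9, d=10, e=10})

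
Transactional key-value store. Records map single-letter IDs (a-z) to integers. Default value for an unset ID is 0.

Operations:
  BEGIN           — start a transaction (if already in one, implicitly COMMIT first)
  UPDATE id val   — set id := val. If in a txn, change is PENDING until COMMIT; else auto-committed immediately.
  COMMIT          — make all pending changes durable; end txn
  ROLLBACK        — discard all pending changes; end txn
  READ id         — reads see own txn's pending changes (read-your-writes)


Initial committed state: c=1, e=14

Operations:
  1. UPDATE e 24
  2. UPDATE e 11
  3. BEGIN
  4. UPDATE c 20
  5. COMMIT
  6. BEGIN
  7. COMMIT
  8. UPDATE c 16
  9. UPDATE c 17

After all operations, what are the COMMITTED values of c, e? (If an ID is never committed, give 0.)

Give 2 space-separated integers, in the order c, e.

Initial committed: {c=1, e=14}
Op 1: UPDATE e=24 (auto-commit; committed e=24)
Op 2: UPDATE e=11 (auto-commit; committed e=11)
Op 3: BEGIN: in_txn=True, pending={}
Op 4: UPDATE c=20 (pending; pending now {c=20})
Op 5: COMMIT: merged ['c'] into committed; committed now {c=20, e=11}
Op 6: BEGIN: in_txn=True, pending={}
Op 7: COMMIT: merged [] into committed; committed now {c=20, e=11}
Op 8: UPDATE c=16 (auto-commit; committed c=16)
Op 9: UPDATE c=17 (auto-commit; committed c=17)
Final committed: {c=17, e=11}

Answer: 17 11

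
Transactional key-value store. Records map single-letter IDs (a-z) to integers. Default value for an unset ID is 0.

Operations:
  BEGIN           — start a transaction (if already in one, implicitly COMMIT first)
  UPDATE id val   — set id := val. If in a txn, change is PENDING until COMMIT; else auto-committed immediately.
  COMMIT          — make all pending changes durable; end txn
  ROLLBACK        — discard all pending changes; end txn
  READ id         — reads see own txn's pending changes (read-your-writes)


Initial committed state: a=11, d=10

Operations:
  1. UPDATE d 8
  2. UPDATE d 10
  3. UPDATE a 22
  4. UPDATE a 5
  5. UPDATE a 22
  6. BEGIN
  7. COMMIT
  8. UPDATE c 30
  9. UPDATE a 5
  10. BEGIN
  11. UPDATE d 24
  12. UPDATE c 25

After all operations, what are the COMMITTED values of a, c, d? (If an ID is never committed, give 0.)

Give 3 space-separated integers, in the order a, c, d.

Initial committed: {a=11, d=10}
Op 1: UPDATE d=8 (auto-commit; committed d=8)
Op 2: UPDATE d=10 (auto-commit; committed d=10)
Op 3: UPDATE a=22 (auto-commit; committed a=22)
Op 4: UPDATE a=5 (auto-commit; committed a=5)
Op 5: UPDATE a=22 (auto-commit; committed a=22)
Op 6: BEGIN: in_txn=True, pending={}
Op 7: COMMIT: merged [] into committed; committed now {a=22, d=10}
Op 8: UPDATE c=30 (auto-commit; committed c=30)
Op 9: UPDATE a=5 (auto-commit; committed a=5)
Op 10: BEGIN: in_txn=True, pending={}
Op 11: UPDATE d=24 (pending; pending now {d=24})
Op 12: UPDATE c=25 (pending; pending now {c=25, d=24})
Final committed: {a=5, c=30, d=10}

Answer: 5 30 10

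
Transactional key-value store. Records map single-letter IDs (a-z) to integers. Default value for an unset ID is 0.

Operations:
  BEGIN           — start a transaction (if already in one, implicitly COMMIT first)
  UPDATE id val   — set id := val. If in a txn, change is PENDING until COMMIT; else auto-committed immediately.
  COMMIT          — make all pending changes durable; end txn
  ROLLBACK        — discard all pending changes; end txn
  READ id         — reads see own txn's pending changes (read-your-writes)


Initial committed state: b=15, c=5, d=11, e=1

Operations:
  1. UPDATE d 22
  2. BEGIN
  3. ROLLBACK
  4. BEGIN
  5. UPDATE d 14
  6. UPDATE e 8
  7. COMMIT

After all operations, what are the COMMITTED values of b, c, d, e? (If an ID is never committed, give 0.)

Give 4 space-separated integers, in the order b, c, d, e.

Answer: 15 5 14 8

Derivation:
Initial committed: {b=15, c=5, d=11, e=1}
Op 1: UPDATE d=22 (auto-commit; committed d=22)
Op 2: BEGIN: in_txn=True, pending={}
Op 3: ROLLBACK: discarded pending []; in_txn=False
Op 4: BEGIN: in_txn=True, pending={}
Op 5: UPDATE d=14 (pending; pending now {d=14})
Op 6: UPDATE e=8 (pending; pending now {d=14, e=8})
Op 7: COMMIT: merged ['d', 'e'] into committed; committed now {b=15, c=5, d=14, e=8}
Final committed: {b=15, c=5, d=14, e=8}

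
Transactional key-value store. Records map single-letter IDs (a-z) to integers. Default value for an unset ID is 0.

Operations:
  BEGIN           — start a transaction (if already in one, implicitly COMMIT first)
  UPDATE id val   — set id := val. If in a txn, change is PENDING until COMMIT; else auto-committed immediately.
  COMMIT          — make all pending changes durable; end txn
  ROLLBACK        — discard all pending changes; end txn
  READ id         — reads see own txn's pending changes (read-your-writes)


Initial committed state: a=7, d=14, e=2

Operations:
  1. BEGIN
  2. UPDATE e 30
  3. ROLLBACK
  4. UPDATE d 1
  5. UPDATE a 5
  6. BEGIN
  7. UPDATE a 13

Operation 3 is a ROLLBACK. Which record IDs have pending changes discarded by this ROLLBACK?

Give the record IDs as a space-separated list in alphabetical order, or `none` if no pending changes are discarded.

Initial committed: {a=7, d=14, e=2}
Op 1: BEGIN: in_txn=True, pending={}
Op 2: UPDATE e=30 (pending; pending now {e=30})
Op 3: ROLLBACK: discarded pending ['e']; in_txn=False
Op 4: UPDATE d=1 (auto-commit; committed d=1)
Op 5: UPDATE a=5 (auto-commit; committed a=5)
Op 6: BEGIN: in_txn=True, pending={}
Op 7: UPDATE a=13 (pending; pending now {a=13})
ROLLBACK at op 3 discards: ['e']

Answer: e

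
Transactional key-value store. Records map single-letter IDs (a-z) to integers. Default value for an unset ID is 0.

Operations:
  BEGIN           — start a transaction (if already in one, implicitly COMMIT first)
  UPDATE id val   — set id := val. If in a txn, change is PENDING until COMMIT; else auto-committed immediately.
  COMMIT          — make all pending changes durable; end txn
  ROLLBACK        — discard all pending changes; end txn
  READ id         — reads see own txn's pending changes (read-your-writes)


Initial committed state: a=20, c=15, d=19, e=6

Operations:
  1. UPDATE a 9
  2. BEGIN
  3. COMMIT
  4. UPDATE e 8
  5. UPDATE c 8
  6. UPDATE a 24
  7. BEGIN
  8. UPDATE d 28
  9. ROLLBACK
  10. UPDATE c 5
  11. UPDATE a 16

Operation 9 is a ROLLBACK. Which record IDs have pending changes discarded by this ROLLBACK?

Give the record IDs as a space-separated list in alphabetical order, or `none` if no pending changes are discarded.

Answer: d

Derivation:
Initial committed: {a=20, c=15, d=19, e=6}
Op 1: UPDATE a=9 (auto-commit; committed a=9)
Op 2: BEGIN: in_txn=True, pending={}
Op 3: COMMIT: merged [] into committed; committed now {a=9, c=15, d=19, e=6}
Op 4: UPDATE e=8 (auto-commit; committed e=8)
Op 5: UPDATE c=8 (auto-commit; committed c=8)
Op 6: UPDATE a=24 (auto-commit; committed a=24)
Op 7: BEGIN: in_txn=True, pending={}
Op 8: UPDATE d=28 (pending; pending now {d=28})
Op 9: ROLLBACK: discarded pending ['d']; in_txn=False
Op 10: UPDATE c=5 (auto-commit; committed c=5)
Op 11: UPDATE a=16 (auto-commit; committed a=16)
ROLLBACK at op 9 discards: ['d']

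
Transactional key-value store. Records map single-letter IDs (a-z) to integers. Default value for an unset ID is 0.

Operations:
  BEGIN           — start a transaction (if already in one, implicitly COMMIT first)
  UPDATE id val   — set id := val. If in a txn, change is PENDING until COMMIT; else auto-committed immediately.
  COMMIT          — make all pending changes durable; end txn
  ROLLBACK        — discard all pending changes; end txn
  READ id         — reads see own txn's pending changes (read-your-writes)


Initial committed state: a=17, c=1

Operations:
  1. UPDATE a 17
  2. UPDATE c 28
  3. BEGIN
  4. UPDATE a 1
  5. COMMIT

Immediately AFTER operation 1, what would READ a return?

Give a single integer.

Answer: 17

Derivation:
Initial committed: {a=17, c=1}
Op 1: UPDATE a=17 (auto-commit; committed a=17)
After op 1: visible(a) = 17 (pending={}, committed={a=17, c=1})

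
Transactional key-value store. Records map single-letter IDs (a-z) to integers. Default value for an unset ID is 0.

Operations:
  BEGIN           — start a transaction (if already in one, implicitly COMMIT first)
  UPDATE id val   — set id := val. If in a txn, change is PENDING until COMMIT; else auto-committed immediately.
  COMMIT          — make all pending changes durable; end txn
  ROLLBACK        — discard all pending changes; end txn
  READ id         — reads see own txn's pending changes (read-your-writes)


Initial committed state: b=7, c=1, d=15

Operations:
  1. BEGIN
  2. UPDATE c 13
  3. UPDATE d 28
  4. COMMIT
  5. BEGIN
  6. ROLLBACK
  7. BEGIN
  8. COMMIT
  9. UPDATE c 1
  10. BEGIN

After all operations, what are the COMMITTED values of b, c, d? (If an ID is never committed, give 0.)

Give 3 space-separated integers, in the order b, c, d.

Answer: 7 1 28

Derivation:
Initial committed: {b=7, c=1, d=15}
Op 1: BEGIN: in_txn=True, pending={}
Op 2: UPDATE c=13 (pending; pending now {c=13})
Op 3: UPDATE d=28 (pending; pending now {c=13, d=28})
Op 4: COMMIT: merged ['c', 'd'] into committed; committed now {b=7, c=13, d=28}
Op 5: BEGIN: in_txn=True, pending={}
Op 6: ROLLBACK: discarded pending []; in_txn=False
Op 7: BEGIN: in_txn=True, pending={}
Op 8: COMMIT: merged [] into committed; committed now {b=7, c=13, d=28}
Op 9: UPDATE c=1 (auto-commit; committed c=1)
Op 10: BEGIN: in_txn=True, pending={}
Final committed: {b=7, c=1, d=28}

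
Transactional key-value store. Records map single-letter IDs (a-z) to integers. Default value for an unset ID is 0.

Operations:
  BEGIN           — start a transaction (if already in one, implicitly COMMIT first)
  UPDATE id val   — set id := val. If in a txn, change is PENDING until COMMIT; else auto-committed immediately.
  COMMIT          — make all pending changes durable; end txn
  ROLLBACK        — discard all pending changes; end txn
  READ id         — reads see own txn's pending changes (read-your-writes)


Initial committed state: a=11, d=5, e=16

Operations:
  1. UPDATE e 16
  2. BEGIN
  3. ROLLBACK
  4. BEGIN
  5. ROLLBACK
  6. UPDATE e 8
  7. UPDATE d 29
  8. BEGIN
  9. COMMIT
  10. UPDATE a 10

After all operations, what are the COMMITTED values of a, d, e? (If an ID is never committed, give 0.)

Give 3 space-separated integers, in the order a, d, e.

Answer: 10 29 8

Derivation:
Initial committed: {a=11, d=5, e=16}
Op 1: UPDATE e=16 (auto-commit; committed e=16)
Op 2: BEGIN: in_txn=True, pending={}
Op 3: ROLLBACK: discarded pending []; in_txn=False
Op 4: BEGIN: in_txn=True, pending={}
Op 5: ROLLBACK: discarded pending []; in_txn=False
Op 6: UPDATE e=8 (auto-commit; committed e=8)
Op 7: UPDATE d=29 (auto-commit; committed d=29)
Op 8: BEGIN: in_txn=True, pending={}
Op 9: COMMIT: merged [] into committed; committed now {a=11, d=29, e=8}
Op 10: UPDATE a=10 (auto-commit; committed a=10)
Final committed: {a=10, d=29, e=8}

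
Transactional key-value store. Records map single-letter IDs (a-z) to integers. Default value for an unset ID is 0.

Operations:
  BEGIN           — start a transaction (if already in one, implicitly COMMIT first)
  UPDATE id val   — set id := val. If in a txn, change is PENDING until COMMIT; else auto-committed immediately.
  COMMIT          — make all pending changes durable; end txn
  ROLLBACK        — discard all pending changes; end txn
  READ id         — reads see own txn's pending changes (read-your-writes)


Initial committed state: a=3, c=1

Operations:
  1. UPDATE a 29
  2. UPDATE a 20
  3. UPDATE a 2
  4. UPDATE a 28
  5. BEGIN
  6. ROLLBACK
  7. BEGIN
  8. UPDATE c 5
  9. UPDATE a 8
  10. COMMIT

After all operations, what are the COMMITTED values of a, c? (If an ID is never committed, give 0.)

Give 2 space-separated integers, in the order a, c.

Answer: 8 5

Derivation:
Initial committed: {a=3, c=1}
Op 1: UPDATE a=29 (auto-commit; committed a=29)
Op 2: UPDATE a=20 (auto-commit; committed a=20)
Op 3: UPDATE a=2 (auto-commit; committed a=2)
Op 4: UPDATE a=28 (auto-commit; committed a=28)
Op 5: BEGIN: in_txn=True, pending={}
Op 6: ROLLBACK: discarded pending []; in_txn=False
Op 7: BEGIN: in_txn=True, pending={}
Op 8: UPDATE c=5 (pending; pending now {c=5})
Op 9: UPDATE a=8 (pending; pending now {a=8, c=5})
Op 10: COMMIT: merged ['a', 'c'] into committed; committed now {a=8, c=5}
Final committed: {a=8, c=5}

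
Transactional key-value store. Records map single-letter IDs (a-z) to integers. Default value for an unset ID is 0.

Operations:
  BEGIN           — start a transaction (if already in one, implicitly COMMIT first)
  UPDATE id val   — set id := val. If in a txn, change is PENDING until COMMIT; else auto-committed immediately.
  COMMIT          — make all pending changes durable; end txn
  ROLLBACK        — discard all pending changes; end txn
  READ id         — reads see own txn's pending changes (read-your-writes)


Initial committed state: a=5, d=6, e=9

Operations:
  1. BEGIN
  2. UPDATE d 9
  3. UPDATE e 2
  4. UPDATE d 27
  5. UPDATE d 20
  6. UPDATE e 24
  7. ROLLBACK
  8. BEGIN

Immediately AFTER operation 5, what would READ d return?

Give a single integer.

Initial committed: {a=5, d=6, e=9}
Op 1: BEGIN: in_txn=True, pending={}
Op 2: UPDATE d=9 (pending; pending now {d=9})
Op 3: UPDATE e=2 (pending; pending now {d=9, e=2})
Op 4: UPDATE d=27 (pending; pending now {d=27, e=2})
Op 5: UPDATE d=20 (pending; pending now {d=20, e=2})
After op 5: visible(d) = 20 (pending={d=20, e=2}, committed={a=5, d=6, e=9})

Answer: 20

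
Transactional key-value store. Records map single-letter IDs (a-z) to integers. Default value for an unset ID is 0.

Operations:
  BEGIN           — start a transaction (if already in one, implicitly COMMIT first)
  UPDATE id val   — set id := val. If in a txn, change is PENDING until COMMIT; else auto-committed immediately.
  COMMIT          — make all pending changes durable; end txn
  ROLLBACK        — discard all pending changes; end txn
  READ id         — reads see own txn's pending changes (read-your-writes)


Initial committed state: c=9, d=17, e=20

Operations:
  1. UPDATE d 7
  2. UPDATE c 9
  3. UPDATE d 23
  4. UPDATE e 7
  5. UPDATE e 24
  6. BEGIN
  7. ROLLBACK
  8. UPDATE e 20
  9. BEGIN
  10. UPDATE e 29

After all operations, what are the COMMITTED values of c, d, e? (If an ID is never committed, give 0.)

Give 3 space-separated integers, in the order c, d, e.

Initial committed: {c=9, d=17, e=20}
Op 1: UPDATE d=7 (auto-commit; committed d=7)
Op 2: UPDATE c=9 (auto-commit; committed c=9)
Op 3: UPDATE d=23 (auto-commit; committed d=23)
Op 4: UPDATE e=7 (auto-commit; committed e=7)
Op 5: UPDATE e=24 (auto-commit; committed e=24)
Op 6: BEGIN: in_txn=True, pending={}
Op 7: ROLLBACK: discarded pending []; in_txn=False
Op 8: UPDATE e=20 (auto-commit; committed e=20)
Op 9: BEGIN: in_txn=True, pending={}
Op 10: UPDATE e=29 (pending; pending now {e=29})
Final committed: {c=9, d=23, e=20}

Answer: 9 23 20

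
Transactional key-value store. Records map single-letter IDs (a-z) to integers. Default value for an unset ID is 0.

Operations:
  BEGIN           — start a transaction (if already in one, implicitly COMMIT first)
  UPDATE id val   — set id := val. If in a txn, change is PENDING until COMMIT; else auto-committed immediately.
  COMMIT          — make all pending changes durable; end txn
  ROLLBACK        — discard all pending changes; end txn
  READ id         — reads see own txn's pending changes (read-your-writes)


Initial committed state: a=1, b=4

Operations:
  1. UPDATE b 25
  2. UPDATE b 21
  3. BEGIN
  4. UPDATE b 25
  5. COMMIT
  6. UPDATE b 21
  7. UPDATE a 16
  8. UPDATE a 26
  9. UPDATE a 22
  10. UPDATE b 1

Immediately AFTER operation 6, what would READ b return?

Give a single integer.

Answer: 21

Derivation:
Initial committed: {a=1, b=4}
Op 1: UPDATE b=25 (auto-commit; committed b=25)
Op 2: UPDATE b=21 (auto-commit; committed b=21)
Op 3: BEGIN: in_txn=True, pending={}
Op 4: UPDATE b=25 (pending; pending now {b=25})
Op 5: COMMIT: merged ['b'] into committed; committed now {a=1, b=25}
Op 6: UPDATE b=21 (auto-commit; committed b=21)
After op 6: visible(b) = 21 (pending={}, committed={a=1, b=21})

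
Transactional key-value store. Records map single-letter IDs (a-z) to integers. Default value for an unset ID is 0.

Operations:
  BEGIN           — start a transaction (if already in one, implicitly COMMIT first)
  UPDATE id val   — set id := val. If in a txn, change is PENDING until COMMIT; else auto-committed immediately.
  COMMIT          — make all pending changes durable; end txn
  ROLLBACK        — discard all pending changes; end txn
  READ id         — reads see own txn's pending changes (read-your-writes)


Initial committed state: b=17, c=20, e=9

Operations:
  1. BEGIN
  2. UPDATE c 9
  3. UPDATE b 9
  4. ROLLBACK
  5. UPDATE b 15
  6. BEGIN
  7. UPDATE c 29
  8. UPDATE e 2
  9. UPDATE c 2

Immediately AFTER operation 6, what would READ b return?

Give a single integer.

Answer: 15

Derivation:
Initial committed: {b=17, c=20, e=9}
Op 1: BEGIN: in_txn=True, pending={}
Op 2: UPDATE c=9 (pending; pending now {c=9})
Op 3: UPDATE b=9 (pending; pending now {b=9, c=9})
Op 4: ROLLBACK: discarded pending ['b', 'c']; in_txn=False
Op 5: UPDATE b=15 (auto-commit; committed b=15)
Op 6: BEGIN: in_txn=True, pending={}
After op 6: visible(b) = 15 (pending={}, committed={b=15, c=20, e=9})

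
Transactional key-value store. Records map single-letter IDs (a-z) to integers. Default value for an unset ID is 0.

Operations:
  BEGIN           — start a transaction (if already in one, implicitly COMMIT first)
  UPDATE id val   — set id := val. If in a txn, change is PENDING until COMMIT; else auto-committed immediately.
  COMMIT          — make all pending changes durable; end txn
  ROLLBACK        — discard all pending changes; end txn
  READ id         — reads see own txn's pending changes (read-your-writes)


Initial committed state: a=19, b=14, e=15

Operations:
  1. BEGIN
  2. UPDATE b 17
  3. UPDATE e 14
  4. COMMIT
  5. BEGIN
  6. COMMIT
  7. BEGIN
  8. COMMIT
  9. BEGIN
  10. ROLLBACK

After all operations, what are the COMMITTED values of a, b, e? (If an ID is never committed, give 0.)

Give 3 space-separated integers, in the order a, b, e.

Initial committed: {a=19, b=14, e=15}
Op 1: BEGIN: in_txn=True, pending={}
Op 2: UPDATE b=17 (pending; pending now {b=17})
Op 3: UPDATE e=14 (pending; pending now {b=17, e=14})
Op 4: COMMIT: merged ['b', 'e'] into committed; committed now {a=19, b=17, e=14}
Op 5: BEGIN: in_txn=True, pending={}
Op 6: COMMIT: merged [] into committed; committed now {a=19, b=17, e=14}
Op 7: BEGIN: in_txn=True, pending={}
Op 8: COMMIT: merged [] into committed; committed now {a=19, b=17, e=14}
Op 9: BEGIN: in_txn=True, pending={}
Op 10: ROLLBACK: discarded pending []; in_txn=False
Final committed: {a=19, b=17, e=14}

Answer: 19 17 14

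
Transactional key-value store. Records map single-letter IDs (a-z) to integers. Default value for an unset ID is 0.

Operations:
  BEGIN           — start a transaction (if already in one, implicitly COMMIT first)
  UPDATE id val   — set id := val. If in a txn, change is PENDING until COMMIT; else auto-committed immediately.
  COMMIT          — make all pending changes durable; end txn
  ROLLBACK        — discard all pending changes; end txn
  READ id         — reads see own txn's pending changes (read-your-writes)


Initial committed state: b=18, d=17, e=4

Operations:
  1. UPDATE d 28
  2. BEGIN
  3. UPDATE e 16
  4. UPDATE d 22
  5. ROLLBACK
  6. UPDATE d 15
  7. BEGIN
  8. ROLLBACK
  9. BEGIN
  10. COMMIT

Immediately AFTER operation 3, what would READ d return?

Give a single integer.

Initial committed: {b=18, d=17, e=4}
Op 1: UPDATE d=28 (auto-commit; committed d=28)
Op 2: BEGIN: in_txn=True, pending={}
Op 3: UPDATE e=16 (pending; pending now {e=16})
After op 3: visible(d) = 28 (pending={e=16}, committed={b=18, d=28, e=4})

Answer: 28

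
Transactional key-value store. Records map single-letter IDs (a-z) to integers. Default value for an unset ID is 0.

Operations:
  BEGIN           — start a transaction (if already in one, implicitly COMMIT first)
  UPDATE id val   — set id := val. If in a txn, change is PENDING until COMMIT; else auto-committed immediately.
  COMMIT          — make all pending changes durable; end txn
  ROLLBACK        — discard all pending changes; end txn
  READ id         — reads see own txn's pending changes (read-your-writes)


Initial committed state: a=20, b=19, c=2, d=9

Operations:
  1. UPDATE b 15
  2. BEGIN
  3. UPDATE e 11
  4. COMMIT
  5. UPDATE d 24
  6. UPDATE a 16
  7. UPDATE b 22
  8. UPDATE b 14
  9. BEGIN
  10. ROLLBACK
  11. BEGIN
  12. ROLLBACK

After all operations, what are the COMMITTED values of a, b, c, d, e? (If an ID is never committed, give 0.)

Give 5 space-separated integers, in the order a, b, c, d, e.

Answer: 16 14 2 24 11

Derivation:
Initial committed: {a=20, b=19, c=2, d=9}
Op 1: UPDATE b=15 (auto-commit; committed b=15)
Op 2: BEGIN: in_txn=True, pending={}
Op 3: UPDATE e=11 (pending; pending now {e=11})
Op 4: COMMIT: merged ['e'] into committed; committed now {a=20, b=15, c=2, d=9, e=11}
Op 5: UPDATE d=24 (auto-commit; committed d=24)
Op 6: UPDATE a=16 (auto-commit; committed a=16)
Op 7: UPDATE b=22 (auto-commit; committed b=22)
Op 8: UPDATE b=14 (auto-commit; committed b=14)
Op 9: BEGIN: in_txn=True, pending={}
Op 10: ROLLBACK: discarded pending []; in_txn=False
Op 11: BEGIN: in_txn=True, pending={}
Op 12: ROLLBACK: discarded pending []; in_txn=False
Final committed: {a=16, b=14, c=2, d=24, e=11}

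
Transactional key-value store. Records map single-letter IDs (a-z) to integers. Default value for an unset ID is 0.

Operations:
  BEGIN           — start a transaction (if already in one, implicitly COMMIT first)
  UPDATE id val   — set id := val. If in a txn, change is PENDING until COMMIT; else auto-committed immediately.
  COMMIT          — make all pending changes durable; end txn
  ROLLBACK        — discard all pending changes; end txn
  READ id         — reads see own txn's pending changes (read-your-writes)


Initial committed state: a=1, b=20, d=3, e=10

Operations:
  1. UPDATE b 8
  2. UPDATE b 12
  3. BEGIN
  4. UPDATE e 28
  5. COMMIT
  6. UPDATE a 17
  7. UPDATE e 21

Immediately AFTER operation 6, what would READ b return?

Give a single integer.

Initial committed: {a=1, b=20, d=3, e=10}
Op 1: UPDATE b=8 (auto-commit; committed b=8)
Op 2: UPDATE b=12 (auto-commit; committed b=12)
Op 3: BEGIN: in_txn=True, pending={}
Op 4: UPDATE e=28 (pending; pending now {e=28})
Op 5: COMMIT: merged ['e'] into committed; committed now {a=1, b=12, d=3, e=28}
Op 6: UPDATE a=17 (auto-commit; committed a=17)
After op 6: visible(b) = 12 (pending={}, committed={a=17, b=12, d=3, e=28})

Answer: 12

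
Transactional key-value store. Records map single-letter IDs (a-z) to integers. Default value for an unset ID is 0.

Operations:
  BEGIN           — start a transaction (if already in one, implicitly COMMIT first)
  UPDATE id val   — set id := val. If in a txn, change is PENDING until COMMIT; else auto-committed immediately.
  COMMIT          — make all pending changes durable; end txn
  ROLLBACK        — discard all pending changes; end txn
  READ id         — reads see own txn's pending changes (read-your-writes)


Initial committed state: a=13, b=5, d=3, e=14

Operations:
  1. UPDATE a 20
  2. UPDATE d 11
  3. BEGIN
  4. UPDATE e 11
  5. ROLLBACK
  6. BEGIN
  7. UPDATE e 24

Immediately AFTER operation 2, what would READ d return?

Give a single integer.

Initial committed: {a=13, b=5, d=3, e=14}
Op 1: UPDATE a=20 (auto-commit; committed a=20)
Op 2: UPDATE d=11 (auto-commit; committed d=11)
After op 2: visible(d) = 11 (pending={}, committed={a=20, b=5, d=11, e=14})

Answer: 11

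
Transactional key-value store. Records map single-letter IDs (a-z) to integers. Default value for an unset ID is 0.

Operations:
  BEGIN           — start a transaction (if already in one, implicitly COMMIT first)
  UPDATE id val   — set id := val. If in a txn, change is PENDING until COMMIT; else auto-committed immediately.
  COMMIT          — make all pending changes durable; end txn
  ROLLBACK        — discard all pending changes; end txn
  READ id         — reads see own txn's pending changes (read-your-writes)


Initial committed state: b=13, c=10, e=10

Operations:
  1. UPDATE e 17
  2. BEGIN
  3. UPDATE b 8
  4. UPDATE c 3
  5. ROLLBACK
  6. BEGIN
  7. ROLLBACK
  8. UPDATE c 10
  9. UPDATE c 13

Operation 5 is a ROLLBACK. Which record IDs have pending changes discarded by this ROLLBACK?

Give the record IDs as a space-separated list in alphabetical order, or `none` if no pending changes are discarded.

Initial committed: {b=13, c=10, e=10}
Op 1: UPDATE e=17 (auto-commit; committed e=17)
Op 2: BEGIN: in_txn=True, pending={}
Op 3: UPDATE b=8 (pending; pending now {b=8})
Op 4: UPDATE c=3 (pending; pending now {b=8, c=3})
Op 5: ROLLBACK: discarded pending ['b', 'c']; in_txn=False
Op 6: BEGIN: in_txn=True, pending={}
Op 7: ROLLBACK: discarded pending []; in_txn=False
Op 8: UPDATE c=10 (auto-commit; committed c=10)
Op 9: UPDATE c=13 (auto-commit; committed c=13)
ROLLBACK at op 5 discards: ['b', 'c']

Answer: b c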